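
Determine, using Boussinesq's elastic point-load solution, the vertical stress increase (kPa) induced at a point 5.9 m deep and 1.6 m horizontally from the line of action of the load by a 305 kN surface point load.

Boussinesq vertical stress below a point load on an elastic half-space:
Δσ_z = 3P/(2πz²) · [1 + (r/z)²]^(−5/2)
r/z = 1.6/5.9 = 0.27119; [1+(r/z)²]^(−5/2) = 0.83744.
Δσ_z = 3×305/(2π×5.9²) × 0.83744 = 4.1835 × 0.83744 = 3.503 kPa

Δσ_z ≈ 3.5 kPa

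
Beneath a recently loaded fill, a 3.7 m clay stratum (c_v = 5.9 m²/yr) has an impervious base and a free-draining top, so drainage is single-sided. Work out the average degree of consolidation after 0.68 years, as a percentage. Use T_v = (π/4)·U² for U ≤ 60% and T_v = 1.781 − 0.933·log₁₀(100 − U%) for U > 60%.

U ≈ 60.7 %

Drainage path length: H_d = H = 3.7 m (single drainage).
T_v = c_v·t/H_d² = 5.9×0.68/3.7² = 0.29306.
T_v = 0.29306 corresponds to the U > 60% branch:
U = 1 − 10^((1.781 − T_v)/0.933)/100 = 0.6066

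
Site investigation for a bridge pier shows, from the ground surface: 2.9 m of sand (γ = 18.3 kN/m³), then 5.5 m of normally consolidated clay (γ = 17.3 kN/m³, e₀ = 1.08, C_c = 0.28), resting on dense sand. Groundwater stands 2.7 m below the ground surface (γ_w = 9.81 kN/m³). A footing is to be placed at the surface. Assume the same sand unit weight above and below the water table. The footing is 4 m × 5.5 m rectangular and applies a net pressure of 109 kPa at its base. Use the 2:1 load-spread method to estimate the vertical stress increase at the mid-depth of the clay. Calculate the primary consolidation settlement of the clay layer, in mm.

S_c ≈ 87 mm

Mid-depth of clay below the ground surface: z = 2.9 + 5.5/2 = 5.65 m.
Total vertical stress at mid-clay: σ_v = 18.3×2.9 + 17.3×2.75 = 100.65 kPa.
Pore pressure: u = 9.81×(5.65 − 2.7) = 28.94 kPa.
Initial effective stress: σ'_0 = σ_v − u = 100.65 − 28.94 = 71.71 kPa.
Stress increase at mid-clay by the 2:1 spreading method:
Δσ = qBL/((B+z)(L+z)) = 109×4×5.5/((4+5.65)(5.5+5.65)) = 22.287 kPa
Final effective stress: σ'_f = σ'_0 + Δσ = 71.71 + 22.287 = 93.997 kPa.
Normally consolidated clay, so the full stress increment lies on the virgin compression line:
S_c = C_c·H/(1+e₀)·log₁₀(σ'_f/σ'_0) = 0.28×5.5/(1+1.08)×log₁₀(93.997/71.71)
    = 0.74038 × 0.11753 = 0.08702 m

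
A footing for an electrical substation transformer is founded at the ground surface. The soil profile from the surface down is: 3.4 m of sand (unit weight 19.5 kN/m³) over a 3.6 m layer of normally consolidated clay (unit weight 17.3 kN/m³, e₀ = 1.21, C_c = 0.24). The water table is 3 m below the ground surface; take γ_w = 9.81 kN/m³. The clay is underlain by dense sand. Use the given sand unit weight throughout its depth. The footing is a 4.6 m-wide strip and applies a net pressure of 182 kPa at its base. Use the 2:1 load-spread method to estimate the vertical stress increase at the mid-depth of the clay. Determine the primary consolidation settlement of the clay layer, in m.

Mid-depth of clay below the ground surface: z = 3.4 + 3.6/2 = 5.2 m.
Total vertical stress at mid-clay: σ_v = 19.5×3.4 + 17.3×1.8 = 97.44 kPa.
Pore pressure: u = 9.81×(5.2 − 3) = 21.582 kPa.
Initial effective stress: σ'_0 = σ_v − u = 97.44 − 21.582 = 75.858 kPa.
Stress increase at mid-clay by the 2:1 spreading method:
Δσ = qB/(B+z) = 182×4.6/(4.6+5.2) = 85.429 kPa
Final effective stress: σ'_f = σ'_0 + Δσ = 75.858 + 85.429 = 161.29 kPa.
Normally consolidated clay, so the full stress increment lies on the virgin compression line:
S_c = C_c·H/(1+e₀)·log₁₀(σ'_f/σ'_0) = 0.24×3.6/(1+1.21)×log₁₀(161.29/75.858)
    = 0.39095 × 0.32761 = 0.1281 m

S_c ≈ 0.128 m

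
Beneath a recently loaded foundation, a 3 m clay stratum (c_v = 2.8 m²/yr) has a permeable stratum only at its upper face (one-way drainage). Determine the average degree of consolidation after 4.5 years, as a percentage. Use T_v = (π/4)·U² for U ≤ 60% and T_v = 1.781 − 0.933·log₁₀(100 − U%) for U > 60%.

U ≈ 97.4 %

Drainage path length: H_d = H = 3 m (single drainage).
T_v = c_v·t/H_d² = 2.8×4.5/3² = 1.4.
T_v = 1.4 corresponds to the U > 60% branch:
U = 1 − 10^((1.781 − T_v)/0.933)/100 = 0.9744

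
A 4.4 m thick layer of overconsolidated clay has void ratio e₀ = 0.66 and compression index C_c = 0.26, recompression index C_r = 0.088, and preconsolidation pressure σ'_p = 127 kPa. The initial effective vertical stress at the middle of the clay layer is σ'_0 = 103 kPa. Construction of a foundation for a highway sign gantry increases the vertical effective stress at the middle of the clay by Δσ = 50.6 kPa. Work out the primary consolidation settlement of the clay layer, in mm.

Final effective stress: σ'_f = 103 + 50.6 = 153.6 kPa.
σ'_f = 153.6 > σ'_p = 127 kPa, so the stress path crosses the preconsolidation pressure — recompression up to σ'_p, then virgin compression beyond:
S_c = H/(1+e₀)·[C_r·log₁₀(σ'_p/σ'_0) + C_c·log₁₀(σ'_f/σ'_p)]
    = 4.4/1.66 × [0.088×log₁₀(127/103) + 0.26×log₁₀(153.6/127)]
    = 2.6506 × [0.0080051 + 0.021473] = 0.07813 m

S_c ≈ 78.1 mm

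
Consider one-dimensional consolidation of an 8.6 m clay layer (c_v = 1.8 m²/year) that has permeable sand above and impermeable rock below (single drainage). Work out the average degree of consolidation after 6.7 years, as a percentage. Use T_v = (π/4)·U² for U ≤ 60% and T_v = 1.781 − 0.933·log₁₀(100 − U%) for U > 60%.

Drainage path length: H_d = H = 8.6 m (single drainage).
T_v = c_v·t/H_d² = 1.8×6.7/8.6² = 0.16306.
T_v = 0.16306 corresponds to the U ≤ 60% branch:
U = √(4T_v/π) = 0.4556

U ≈ 45.6 %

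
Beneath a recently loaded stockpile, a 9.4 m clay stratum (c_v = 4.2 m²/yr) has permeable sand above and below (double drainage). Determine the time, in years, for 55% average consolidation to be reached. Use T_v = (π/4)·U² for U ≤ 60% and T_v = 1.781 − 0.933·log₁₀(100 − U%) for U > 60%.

Drainage path length: H_d = H/2 = 4.7 m (double drainage).
U ≤ 60%: T_v = (π/4)·U² = (π/4)×0.55² = 0.23758.
t = T_v·H_d²/c_v = 0.23758×4.7²/4.2 = 1.25 years.

t ≈ 1.25 years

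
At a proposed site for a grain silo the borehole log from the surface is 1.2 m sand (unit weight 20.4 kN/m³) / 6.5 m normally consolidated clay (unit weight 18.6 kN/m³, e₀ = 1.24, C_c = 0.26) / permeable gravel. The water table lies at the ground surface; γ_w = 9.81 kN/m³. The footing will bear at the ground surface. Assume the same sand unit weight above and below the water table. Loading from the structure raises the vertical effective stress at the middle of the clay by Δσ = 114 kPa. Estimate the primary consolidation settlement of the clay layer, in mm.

S_c ≈ 434 mm

Mid-depth of clay below the ground surface: z = 1.2 + 6.5/2 = 4.45 m.
Total vertical stress at mid-clay: σ_v = 20.4×1.2 + 18.6×3.25 = 84.93 kPa.
Pore pressure: u = 9.81×(4.45 − 0) = 43.655 kPa.
Initial effective stress: σ'_0 = σ_v − u = 84.93 − 43.655 = 41.275 kPa.
Final effective stress: σ'_f = σ'_0 + Δσ = 41.275 + 114 = 155.28 kPa.
Normally consolidated clay, so the full stress increment lies on the virgin compression line:
S_c = C_c·H/(1+e₀)·log₁₀(σ'_f/σ'_0) = 0.26×6.5/(1+1.24)×log₁₀(155.28/41.275)
    = 0.75446 × 0.57543 = 0.4341 m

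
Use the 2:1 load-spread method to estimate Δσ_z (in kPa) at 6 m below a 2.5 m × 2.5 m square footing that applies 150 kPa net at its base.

Δσ_z ≈ 13 kPa

By the 2:1 method the load spreads at 1 horizontal : 2 vertical, so at depth z the loaded area has grown by z in each plan dimension:
Δσ = qBL/((B+z)(L+z)) = 150×2.5×2.5/((2.5+6)(2.5+6)) = 12.976 kPa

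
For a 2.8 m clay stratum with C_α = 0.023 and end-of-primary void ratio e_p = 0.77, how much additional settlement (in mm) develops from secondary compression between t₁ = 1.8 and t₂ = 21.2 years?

Secondary compression: S_s = C_α·H/(1+e_p)·log₁₀(t₂/t₁)
S_s = 0.023×2.8/(1+0.77)×log₁₀(21.2/1.8)
    = 0.03638 × 1.071 = 0.03897 m

S_s ≈ 39 mm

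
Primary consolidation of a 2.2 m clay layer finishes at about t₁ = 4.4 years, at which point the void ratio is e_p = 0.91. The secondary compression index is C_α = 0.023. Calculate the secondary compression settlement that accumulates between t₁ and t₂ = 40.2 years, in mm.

Secondary compression: S_s = C_α·H/(1+e_p)·log₁₀(t₂/t₁)
S_s = 0.023×2.2/(1+0.91)×log₁₀(40.2/4.4)
    = 0.02649 × 0.9608 = 0.02545 m

S_s ≈ 25.5 mm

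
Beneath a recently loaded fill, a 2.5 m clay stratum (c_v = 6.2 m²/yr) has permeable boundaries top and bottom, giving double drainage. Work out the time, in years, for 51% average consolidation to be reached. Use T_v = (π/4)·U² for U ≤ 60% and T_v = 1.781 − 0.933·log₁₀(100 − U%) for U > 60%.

Drainage path length: H_d = H/2 = 1.25 m (double drainage).
U ≤ 60%: T_v = (π/4)·U² = (π/4)×0.51² = 0.20428.
t = T_v·H_d²/c_v = 0.20428×1.25²/6.2 = 0.05148 years.

t ≈ 0.0515 years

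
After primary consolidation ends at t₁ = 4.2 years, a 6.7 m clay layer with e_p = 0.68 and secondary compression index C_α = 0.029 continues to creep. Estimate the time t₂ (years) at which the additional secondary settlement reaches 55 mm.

t₂ ≈ 12.6 years

S_s = C_α·H/(1+e_p)·log₁₀(t₂/t₁) ⇒ log₁₀(t₂/t₁) = S_s·(1+e_p)/(C_α·H).
log₁₀(t₂/t₁) = 0.055 × (1+0.68) / (0.029×6.7) = 0.4756
t₂ = t₁ × 10^0.4756 = 4.2 × 2.989 = 12.55 years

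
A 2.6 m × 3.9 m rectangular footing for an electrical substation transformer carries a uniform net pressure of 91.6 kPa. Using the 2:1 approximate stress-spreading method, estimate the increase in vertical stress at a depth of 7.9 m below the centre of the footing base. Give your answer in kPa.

Δσ_z ≈ 7.5 kPa

By the 2:1 method the load spreads at 1 horizontal : 2 vertical, so at depth z the loaded area has grown by z in each plan dimension:
Δσ = qBL/((B+z)(L+z)) = 91.6×2.6×3.9/((2.6+7.9)(3.9+7.9)) = 7.4966 kPa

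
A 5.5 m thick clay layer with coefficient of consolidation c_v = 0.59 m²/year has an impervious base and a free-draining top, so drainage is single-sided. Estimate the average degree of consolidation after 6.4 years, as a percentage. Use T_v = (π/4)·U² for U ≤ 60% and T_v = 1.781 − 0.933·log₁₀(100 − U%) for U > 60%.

Drainage path length: H_d = H = 5.5 m (single drainage).
T_v = c_v·t/H_d² = 0.59×6.4/5.5² = 0.12483.
T_v = 0.12483 corresponds to the U ≤ 60% branch:
U = √(4T_v/π) = 0.3987

U ≈ 39.9 %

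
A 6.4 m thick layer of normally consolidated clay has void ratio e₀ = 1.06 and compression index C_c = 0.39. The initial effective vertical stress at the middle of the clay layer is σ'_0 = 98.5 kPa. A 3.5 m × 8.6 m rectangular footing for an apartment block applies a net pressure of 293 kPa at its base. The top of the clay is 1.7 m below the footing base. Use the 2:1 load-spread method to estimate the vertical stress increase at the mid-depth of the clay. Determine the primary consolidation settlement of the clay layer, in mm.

S_c ≈ 306 mm

Mid-depth of clay below the footing base: z = 1.7 + 6.4/2 = 4.9 m.
Stress increase at mid-clay by the 2:1 spreading method:
Δσ = qBL/((B+z)(L+z)) = 293×3.5×8.6/((3.5+4.9)(8.6+4.9)) = 77.772 kPa
Final effective stress: σ'_f = σ'_0 + Δσ = 98.5 + 77.772 = 176.27 kPa.
Normally consolidated clay, so the full stress increment lies on the virgin compression line:
S_c = C_c·H/(1+e₀)·log₁₀(σ'_f/σ'_0) = 0.39×6.4/(1+1.06)×log₁₀(176.27/98.5)
    = 1.2117 × 0.25274 = 0.3062 m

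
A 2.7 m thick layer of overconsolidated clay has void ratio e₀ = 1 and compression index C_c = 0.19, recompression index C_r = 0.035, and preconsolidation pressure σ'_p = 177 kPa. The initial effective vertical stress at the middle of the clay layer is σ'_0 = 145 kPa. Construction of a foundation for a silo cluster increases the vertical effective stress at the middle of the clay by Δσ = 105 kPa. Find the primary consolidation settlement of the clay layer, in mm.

S_c ≈ 42.6 mm

Final effective stress: σ'_f = 145 + 105 = 250 kPa.
σ'_f = 250 > σ'_p = 177 kPa, so the stress path crosses the preconsolidation pressure — recompression up to σ'_p, then virgin compression beyond:
S_c = H/(1+e₀)·[C_r·log₁₀(σ'_p/σ'_0) + C_c·log₁₀(σ'_f/σ'_p)]
    = 2.7/2 × [0.035×log₁₀(177/145) + 0.19×log₁₀(250/177)]
    = 1.35 × [0.0030312 + 0.028494] = 0.04256 m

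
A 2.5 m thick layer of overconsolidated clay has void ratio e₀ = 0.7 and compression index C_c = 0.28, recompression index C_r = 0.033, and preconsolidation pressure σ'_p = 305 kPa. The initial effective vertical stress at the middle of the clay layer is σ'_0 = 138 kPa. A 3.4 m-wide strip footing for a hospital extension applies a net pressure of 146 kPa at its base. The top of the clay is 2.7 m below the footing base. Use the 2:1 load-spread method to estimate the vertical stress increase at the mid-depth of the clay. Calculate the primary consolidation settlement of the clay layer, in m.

Mid-depth of clay below the footing base: z = 2.7 + 2.5/2 = 3.95 m.
Stress increase at mid-clay by the 2:1 spreading method:
Δσ = qB/(B+z) = 146×3.4/(3.4+3.95) = 67.537 kPa
Final effective stress: σ'_f = 138 + 67.537 = 205.54 kPa.
σ'_f = 205.54 ≤ σ'_p = 305 kPa, so the clay remains overconsolidated and only the recompression index applies:
S_c = C_r·H/(1+e₀)·log₁₀(σ'_f/σ'_0) = 0.033×2.5/1.7×log₁₀(205.54/138)
    = 0.04853 × 0.17302 = 0.008397 m

S_c ≈ 0.0084 m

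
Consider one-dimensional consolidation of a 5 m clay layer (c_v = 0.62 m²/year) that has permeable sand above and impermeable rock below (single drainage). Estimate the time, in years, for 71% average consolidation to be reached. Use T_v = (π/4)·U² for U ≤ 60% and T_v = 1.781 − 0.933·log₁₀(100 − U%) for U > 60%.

Drainage path length: H_d = H = 5 m (single drainage).
U > 60%: T_v = 1.781 − 0.933·log₁₀(100 − 71) = 0.41658.
t = T_v·H_d²/c_v = 0.41658×5²/0.62 = 16.8 years.

t ≈ 16.8 years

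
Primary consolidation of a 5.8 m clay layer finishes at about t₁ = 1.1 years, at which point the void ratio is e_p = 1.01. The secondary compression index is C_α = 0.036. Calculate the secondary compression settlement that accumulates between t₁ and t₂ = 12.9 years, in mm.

S_s ≈ 111 mm

Secondary compression: S_s = C_α·H/(1+e_p)·log₁₀(t₂/t₁)
S_s = 0.036×5.8/(1+1.01)×log₁₀(12.9/1.1)
    = 0.1039 × 1.069 = 0.1111 m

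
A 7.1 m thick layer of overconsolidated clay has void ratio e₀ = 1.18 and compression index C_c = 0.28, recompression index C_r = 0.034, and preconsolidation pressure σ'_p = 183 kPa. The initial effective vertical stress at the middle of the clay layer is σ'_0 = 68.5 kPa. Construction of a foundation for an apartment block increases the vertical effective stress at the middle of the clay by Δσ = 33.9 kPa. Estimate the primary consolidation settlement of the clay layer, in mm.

S_c ≈ 19.3 mm

Final effective stress: σ'_f = 68.5 + 33.9 = 102.4 kPa.
σ'_f = 102.4 ≤ σ'_p = 183 kPa, so the clay remains overconsolidated and only the recompression index applies:
S_c = C_r·H/(1+e₀)·log₁₀(σ'_f/σ'_0) = 0.034×7.1/2.18×log₁₀(102.4/68.5)
    = 0.11073 × 0.17461 = 0.01934 m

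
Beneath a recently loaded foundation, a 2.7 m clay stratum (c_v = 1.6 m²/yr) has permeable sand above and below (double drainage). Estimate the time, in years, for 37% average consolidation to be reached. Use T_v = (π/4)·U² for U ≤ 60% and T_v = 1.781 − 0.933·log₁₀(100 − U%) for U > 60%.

Drainage path length: H_d = H/2 = 1.35 m (double drainage).
U ≤ 60%: T_v = (π/4)·U² = (π/4)×0.37² = 0.10752.
t = T_v·H_d²/c_v = 0.10752×1.35²/1.6 = 0.1225 years.

t ≈ 0.122 years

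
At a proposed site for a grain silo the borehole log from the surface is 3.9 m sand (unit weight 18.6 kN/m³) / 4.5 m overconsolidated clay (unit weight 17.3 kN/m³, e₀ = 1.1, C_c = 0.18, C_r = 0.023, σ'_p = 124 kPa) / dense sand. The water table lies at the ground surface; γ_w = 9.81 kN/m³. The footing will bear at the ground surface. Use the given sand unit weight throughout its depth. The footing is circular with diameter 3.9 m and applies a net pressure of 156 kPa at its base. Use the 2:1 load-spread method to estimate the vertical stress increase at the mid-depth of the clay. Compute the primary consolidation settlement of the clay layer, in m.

S_c ≈ 0.00809 m

Mid-depth of clay below the ground surface: z = 3.9 + 4.5/2 = 6.15 m.
Total vertical stress at mid-clay: σ_v = 18.6×3.9 + 17.3×2.25 = 111.47 kPa.
Pore pressure: u = 9.81×(6.15 − 0) = 60.332 kPa.
Initial effective stress: σ'_0 = σ_v − u = 111.47 − 60.332 = 51.138 kPa.
Stress increase at mid-clay by the 2:1 spreading method:
Δσ ≈ qD²/(D+z)² = 156×3.9²/(3.9+6.15)² = 23.492 kPa
Final effective stress: σ'_f = 51.138 + 23.492 = 74.63 kPa.
σ'_f = 74.63 ≤ σ'_p = 124 kPa, so the clay remains overconsolidated and only the recompression index applies:
S_c = C_r·H/(1+e₀)·log₁₀(σ'_f/σ'_0) = 0.023×4.5/2.1×log₁₀(74.63/51.138)
    = 0.049287 × 0.16417 = 0.008091 m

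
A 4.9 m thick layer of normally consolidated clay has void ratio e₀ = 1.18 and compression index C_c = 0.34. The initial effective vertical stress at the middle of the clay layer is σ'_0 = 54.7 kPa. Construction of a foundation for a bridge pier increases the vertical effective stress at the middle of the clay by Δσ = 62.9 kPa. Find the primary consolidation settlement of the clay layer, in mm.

S_c ≈ 254 mm

Final effective stress: σ'_f = σ'_0 + Δσ = 54.7 + 62.9 = 117.6 kPa.
Normally consolidated clay, so the full stress increment lies on the virgin compression line:
S_c = C_c·H/(1+e₀)·log₁₀(σ'_f/σ'_0) = 0.34×4.9/(1+1.18)×log₁₀(117.6/54.7)
    = 0.76422 × 0.33242 = 0.254 m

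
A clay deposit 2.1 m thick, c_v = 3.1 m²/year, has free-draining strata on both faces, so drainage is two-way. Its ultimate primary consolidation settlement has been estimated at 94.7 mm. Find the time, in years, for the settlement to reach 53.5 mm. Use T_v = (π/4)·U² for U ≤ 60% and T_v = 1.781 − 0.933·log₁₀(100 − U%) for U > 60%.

t ≈ 0.0891 years

Drainage path length: H_d = H/2 = 1.05 m (double drainage).
U = S(t)/S_ult = 53.5/94.7 = 0.5649.
U ≤ 60%: T_v = (π/4)·U² = (π/4)×0.56494² = 0.25067.
t = T_v·H_d²/c_v = 0.25067×1.05²/3.1 = 0.08915 years.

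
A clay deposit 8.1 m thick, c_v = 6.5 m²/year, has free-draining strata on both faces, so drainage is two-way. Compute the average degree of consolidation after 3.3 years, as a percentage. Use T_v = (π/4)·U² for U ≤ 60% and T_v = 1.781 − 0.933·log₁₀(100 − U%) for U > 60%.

Drainage path length: H_d = H/2 = 4.05 m (double drainage).
T_v = c_v·t/H_d² = 6.5×3.3/4.05² = 1.3077.
T_v = 1.3077 corresponds to the U > 60% branch:
U = 1 − 10^((1.781 − T_v)/0.933)/100 = 0.9678

U ≈ 96.8 %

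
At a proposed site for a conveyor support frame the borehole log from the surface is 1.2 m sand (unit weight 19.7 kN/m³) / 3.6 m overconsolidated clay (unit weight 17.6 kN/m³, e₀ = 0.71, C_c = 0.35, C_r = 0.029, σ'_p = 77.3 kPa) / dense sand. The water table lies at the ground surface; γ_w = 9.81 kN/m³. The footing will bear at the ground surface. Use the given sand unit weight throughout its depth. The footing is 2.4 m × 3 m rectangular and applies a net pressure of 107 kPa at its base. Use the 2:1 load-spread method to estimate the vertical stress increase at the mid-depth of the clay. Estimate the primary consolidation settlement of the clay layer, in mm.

S_c ≈ 17.3 mm

Mid-depth of clay below the ground surface: z = 1.2 + 3.6/2 = 3 m.
Total vertical stress at mid-clay: σ_v = 19.7×1.2 + 17.6×1.8 = 55.32 kPa.
Pore pressure: u = 9.81×(3 − 0) = 29.43 kPa.
Initial effective stress: σ'_0 = σ_v − u = 55.32 − 29.43 = 25.89 kPa.
Stress increase at mid-clay by the 2:1 spreading method:
Δσ = qBL/((B+z)(L+z)) = 107×2.4×3/((2.4+3)(3+3)) = 23.778 kPa
Final effective stress: σ'_f = 25.89 + 23.778 = 49.668 kPa.
σ'_f = 49.668 ≤ σ'_p = 77.3 kPa, so the clay remains overconsolidated and only the recompression index applies:
S_c = C_r·H/(1+e₀)·log₁₀(σ'_f/σ'_0) = 0.029×3.6/1.71×log₁₀(49.668/25.89)
    = 0.061054 × 0.28294 = 0.01727 m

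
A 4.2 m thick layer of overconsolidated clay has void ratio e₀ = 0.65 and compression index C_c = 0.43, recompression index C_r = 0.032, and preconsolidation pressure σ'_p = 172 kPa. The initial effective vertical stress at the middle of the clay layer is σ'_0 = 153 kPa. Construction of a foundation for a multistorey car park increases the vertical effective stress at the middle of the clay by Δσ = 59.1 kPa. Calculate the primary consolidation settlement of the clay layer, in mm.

S_c ≈ 104 mm

Final effective stress: σ'_f = 153 + 59.1 = 212.1 kPa.
σ'_f = 212.1 > σ'_p = 172 kPa, so the stress path crosses the preconsolidation pressure — recompression up to σ'_p, then virgin compression beyond:
S_c = H/(1+e₀)·[C_r·log₁₀(σ'_p/σ'_0) + C_c·log₁₀(σ'_f/σ'_p)]
    = 4.2/1.65 × [0.032×log₁₀(172/153) + 0.43×log₁₀(212.1/172)]
    = 2.5455 × [0.0016268 + 0.039135] = 0.1038 m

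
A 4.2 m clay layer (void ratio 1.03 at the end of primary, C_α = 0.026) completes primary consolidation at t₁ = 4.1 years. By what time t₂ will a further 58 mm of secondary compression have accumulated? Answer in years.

S_s = C_α·H/(1+e_p)·log₁₀(t₂/t₁) ⇒ log₁₀(t₂/t₁) = S_s·(1+e_p)/(C_α·H).
log₁₀(t₂/t₁) = 0.058 × (1+1.03) / (0.026×4.2) = 1.078
t₂ = t₁ × 10^1.078 = 4.1 × 11.97 = 49.09 years

t₂ ≈ 49.1 years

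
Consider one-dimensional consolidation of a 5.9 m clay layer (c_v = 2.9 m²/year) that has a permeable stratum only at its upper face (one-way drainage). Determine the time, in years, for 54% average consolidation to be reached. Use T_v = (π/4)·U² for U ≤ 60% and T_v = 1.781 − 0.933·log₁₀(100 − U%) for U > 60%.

t ≈ 2.75 years

Drainage path length: H_d = H = 5.9 m (single drainage).
U ≤ 60%: T_v = (π/4)·U² = (π/4)×0.54² = 0.22902.
t = T_v·H_d²/c_v = 0.22902×5.9²/2.9 = 2.749 years.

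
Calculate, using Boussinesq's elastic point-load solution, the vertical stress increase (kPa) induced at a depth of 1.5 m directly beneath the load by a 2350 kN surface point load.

Boussinesq vertical stress below a point load on an elastic half-space:
Δσ_z = 3P/(2πz²) · [1 + (r/z)²]^(−5/2)
r/z = 0/1.5 = 0; [1+(r/z)²]^(−5/2) = 1.
Δσ_z = 3×2350/(2π×1.5²) × 1 = 498.69 × 1 = 498.7 kPa

Δσ_z ≈ 499 kPa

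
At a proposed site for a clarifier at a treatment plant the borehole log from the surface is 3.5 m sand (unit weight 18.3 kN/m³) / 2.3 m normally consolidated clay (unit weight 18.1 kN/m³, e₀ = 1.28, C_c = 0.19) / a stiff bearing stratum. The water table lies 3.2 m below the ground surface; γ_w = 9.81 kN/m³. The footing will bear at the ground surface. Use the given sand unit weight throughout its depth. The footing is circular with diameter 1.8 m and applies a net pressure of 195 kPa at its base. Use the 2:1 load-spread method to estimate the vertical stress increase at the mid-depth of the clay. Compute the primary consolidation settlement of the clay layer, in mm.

S_c ≈ 16.2 mm

Mid-depth of clay below the ground surface: z = 3.5 + 2.3/2 = 4.65 m.
Total vertical stress at mid-clay: σ_v = 18.3×3.5 + 18.1×1.15 = 84.865 kPa.
Pore pressure: u = 9.81×(4.65 − 3.2) = 14.225 kPa.
Initial effective stress: σ'_0 = σ_v − u = 84.865 − 14.225 = 70.64 kPa.
Stress increase at mid-clay by the 2:1 spreading method:
Δσ ≈ qD²/(D+z)² = 195×1.8²/(1.8+4.65)² = 15.187 kPa
Final effective stress: σ'_f = σ'_0 + Δσ = 70.64 + 15.187 = 85.827 kPa.
Normally consolidated clay, so the full stress increment lies on the virgin compression line:
S_c = C_c·H/(1+e₀)·log₁₀(σ'_f/σ'_0) = 0.19×2.3/(1+1.28)×log₁₀(85.827/70.64)
    = 0.19167 × 0.084573 = 0.01621 m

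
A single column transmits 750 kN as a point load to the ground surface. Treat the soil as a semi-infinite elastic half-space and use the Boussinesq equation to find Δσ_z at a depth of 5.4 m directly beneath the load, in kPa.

Boussinesq vertical stress below a point load on an elastic half-space:
Δσ_z = 3P/(2πz²) · [1 + (r/z)²]^(−5/2)
r/z = 0/5.4 = 0; [1+(r/z)²]^(−5/2) = 1.
Δσ_z = 3×750/(2π×5.4²) × 1 = 12.28 × 1 = 12.28 kPa

Δσ_z ≈ 12.3 kPa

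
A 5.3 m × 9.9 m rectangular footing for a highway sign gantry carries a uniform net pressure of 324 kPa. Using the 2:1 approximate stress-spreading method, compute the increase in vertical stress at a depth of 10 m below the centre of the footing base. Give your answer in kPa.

By the 2:1 method the load spreads at 1 horizontal : 2 vertical, so at depth z the loaded area has grown by z in each plan dimension:
Δσ = qBL/((B+z)(L+z)) = 324×5.3×9.9/((5.3+10)(9.9+10)) = 55.836 kPa

Δσ_z ≈ 55.8 kPa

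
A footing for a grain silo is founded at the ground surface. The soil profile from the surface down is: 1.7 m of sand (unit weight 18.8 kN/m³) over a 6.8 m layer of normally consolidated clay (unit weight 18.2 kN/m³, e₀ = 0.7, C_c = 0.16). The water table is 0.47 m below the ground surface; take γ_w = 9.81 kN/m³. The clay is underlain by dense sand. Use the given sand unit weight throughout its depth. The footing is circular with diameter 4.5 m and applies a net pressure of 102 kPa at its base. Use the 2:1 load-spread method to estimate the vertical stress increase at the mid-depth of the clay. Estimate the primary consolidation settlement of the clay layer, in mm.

S_c ≈ 106 mm

Mid-depth of clay below the ground surface: z = 1.7 + 6.8/2 = 5.1 m.
Total vertical stress at mid-clay: σ_v = 18.8×1.7 + 18.2×3.4 = 93.84 kPa.
Pore pressure: u = 9.81×(5.1 − 0.47) = 45.42 kPa.
Initial effective stress: σ'_0 = σ_v − u = 93.84 − 45.42 = 48.42 kPa.
Stress increase at mid-clay by the 2:1 spreading method:
Δσ ≈ qD²/(D+z)² = 102×4.5²/(4.5+5.1)² = 22.412 kPa
Final effective stress: σ'_f = σ'_0 + Δσ = 48.42 + 22.412 = 70.832 kPa.
Normally consolidated clay, so the full stress increment lies on the virgin compression line:
S_c = C_c·H/(1+e₀)·log₁₀(σ'_f/σ'_0) = 0.16×6.8/(1+0.7)×log₁₀(70.832/48.42)
    = 0.64 × 0.1652 = 0.1057 m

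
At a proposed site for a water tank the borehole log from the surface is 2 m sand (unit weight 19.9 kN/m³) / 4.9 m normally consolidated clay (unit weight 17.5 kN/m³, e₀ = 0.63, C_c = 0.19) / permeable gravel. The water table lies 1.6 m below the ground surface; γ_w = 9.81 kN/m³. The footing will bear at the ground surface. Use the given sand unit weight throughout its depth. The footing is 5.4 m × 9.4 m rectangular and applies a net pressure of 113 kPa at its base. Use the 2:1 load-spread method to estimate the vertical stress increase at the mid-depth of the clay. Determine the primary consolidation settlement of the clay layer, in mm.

S_c ≈ 141 mm

Mid-depth of clay below the ground surface: z = 2 + 4.9/2 = 4.45 m.
Total vertical stress at mid-clay: σ_v = 19.9×2 + 17.5×2.45 = 82.675 kPa.
Pore pressure: u = 9.81×(4.45 − 1.6) = 27.959 kPa.
Initial effective stress: σ'_0 = σ_v − u = 82.675 − 27.959 = 54.716 kPa.
Stress increase at mid-clay by the 2:1 spreading method:
Δσ = qBL/((B+z)(L+z)) = 113×5.4×9.4/((5.4+4.45)(9.4+4.45)) = 42.045 kPa
Final effective stress: σ'_f = σ'_0 + Δσ = 54.716 + 42.045 = 96.761 kPa.
Normally consolidated clay, so the full stress increment lies on the virgin compression line:
S_c = C_c·H/(1+e₀)·log₁₀(σ'_f/σ'_0) = 0.19×4.9/(1+0.63)×log₁₀(96.761/54.716)
    = 0.57117 × 0.24759 = 0.1414 m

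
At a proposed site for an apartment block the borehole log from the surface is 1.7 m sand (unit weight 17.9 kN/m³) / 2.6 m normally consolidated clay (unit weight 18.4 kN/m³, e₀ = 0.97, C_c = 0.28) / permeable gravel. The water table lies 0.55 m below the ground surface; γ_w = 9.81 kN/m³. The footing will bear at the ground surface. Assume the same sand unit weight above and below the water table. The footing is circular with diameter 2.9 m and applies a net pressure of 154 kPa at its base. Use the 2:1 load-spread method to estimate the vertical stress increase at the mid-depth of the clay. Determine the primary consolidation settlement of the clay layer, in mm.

Mid-depth of clay below the ground surface: z = 1.7 + 2.6/2 = 3 m.
Total vertical stress at mid-clay: σ_v = 17.9×1.7 + 18.4×1.3 = 54.35 kPa.
Pore pressure: u = 9.81×(3 − 0.55) = 24.035 kPa.
Initial effective stress: σ'_0 = σ_v − u = 54.35 − 24.035 = 30.315 kPa.
Stress increase at mid-clay by the 2:1 spreading method:
Δσ ≈ qD²/(D+z)² = 154×2.9²/(2.9+3)² = 37.206 kPa
Final effective stress: σ'_f = σ'_0 + Δσ = 30.315 + 37.206 = 67.521 kPa.
Normally consolidated clay, so the full stress increment lies on the virgin compression line:
S_c = C_c·H/(1+e₀)·log₁₀(σ'_f/σ'_0) = 0.28×2.6/(1+0.97)×log₁₀(67.521/30.315)
    = 0.36954 × 0.34778 = 0.1285 m

S_c ≈ 129 mm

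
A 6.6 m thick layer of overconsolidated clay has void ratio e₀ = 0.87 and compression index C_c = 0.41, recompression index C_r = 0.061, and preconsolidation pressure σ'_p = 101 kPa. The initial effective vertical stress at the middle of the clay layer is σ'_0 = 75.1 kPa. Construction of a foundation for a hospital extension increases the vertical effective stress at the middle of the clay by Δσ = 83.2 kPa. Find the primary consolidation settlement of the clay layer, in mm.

Final effective stress: σ'_f = 75.1 + 83.2 = 158.3 kPa.
σ'_f = 158.3 > σ'_p = 101 kPa, so the stress path crosses the preconsolidation pressure — recompression up to σ'_p, then virgin compression beyond:
S_c = H/(1+e₀)·[C_r·log₁₀(σ'_p/σ'_0) + C_c·log₁₀(σ'_f/σ'_p)]
    = 6.6/1.87 × [0.061×log₁₀(101/75.1) + 0.41×log₁₀(158.3/101)]
    = 3.5294 × [0.0078496 + 0.080015] = 0.3101 m

S_c ≈ 310 mm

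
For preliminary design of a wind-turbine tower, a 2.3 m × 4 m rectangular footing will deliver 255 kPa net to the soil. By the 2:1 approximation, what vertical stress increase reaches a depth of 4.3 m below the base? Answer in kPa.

By the 2:1 method the load spreads at 1 horizontal : 2 vertical, so at depth z the loaded area has grown by z in each plan dimension:
Δσ = qBL/((B+z)(L+z)) = 255×2.3×4/((2.3+4.3)(4+4.3)) = 42.826 kPa

Δσ_z ≈ 42.8 kPa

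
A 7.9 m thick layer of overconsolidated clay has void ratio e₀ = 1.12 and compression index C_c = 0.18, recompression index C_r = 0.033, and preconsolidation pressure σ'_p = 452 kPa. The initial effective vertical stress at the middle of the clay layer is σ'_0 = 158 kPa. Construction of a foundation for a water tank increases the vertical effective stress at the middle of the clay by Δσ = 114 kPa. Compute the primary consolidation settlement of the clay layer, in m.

S_c ≈ 0.029 m

Final effective stress: σ'_f = 158 + 114 = 272 kPa.
σ'_f = 272 ≤ σ'_p = 452 kPa, so the clay remains overconsolidated and only the recompression index applies:
S_c = C_r·H/(1+e₀)·log₁₀(σ'_f/σ'_0) = 0.033×7.9/2.12×log₁₀(272/158)
    = 0.12297 × 0.23591 = 0.02901 m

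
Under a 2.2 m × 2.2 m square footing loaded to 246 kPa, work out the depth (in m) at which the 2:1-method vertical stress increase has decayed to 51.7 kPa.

z ≈ 2.6 m

2:1 spreading — at depth z the loaded area has grown by z in each plan dimension:
qB²/(B+z)² = Δσ_z ⇒ z = B(√(q/Δσ_z) − 1) = 2.2×(√(246/51.7) − 1) = 2.599 m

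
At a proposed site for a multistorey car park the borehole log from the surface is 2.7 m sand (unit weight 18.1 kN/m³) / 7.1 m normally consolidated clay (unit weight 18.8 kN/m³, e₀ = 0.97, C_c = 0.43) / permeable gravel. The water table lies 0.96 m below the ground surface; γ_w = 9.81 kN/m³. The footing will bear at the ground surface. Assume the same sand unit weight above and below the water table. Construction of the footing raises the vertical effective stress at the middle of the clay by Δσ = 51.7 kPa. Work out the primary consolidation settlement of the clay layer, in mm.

S_c ≈ 400 mm

Mid-depth of clay below the ground surface: z = 2.7 + 7.1/2 = 6.25 m.
Total vertical stress at mid-clay: σ_v = 18.1×2.7 + 18.8×3.55 = 115.61 kPa.
Pore pressure: u = 9.81×(6.25 − 0.96) = 51.895 kPa.
Initial effective stress: σ'_0 = σ_v − u = 115.61 − 51.895 = 63.715 kPa.
Final effective stress: σ'_f = σ'_0 + Δσ = 63.715 + 51.7 = 115.42 kPa.
Normally consolidated clay, so the full stress increment lies on the virgin compression line:
S_c = C_c·H/(1+e₀)·log₁₀(σ'_f/σ'_0) = 0.43×7.1/(1+0.97)×log₁₀(115.42/63.715)
    = 1.5497 × 0.25804 = 0.3999 m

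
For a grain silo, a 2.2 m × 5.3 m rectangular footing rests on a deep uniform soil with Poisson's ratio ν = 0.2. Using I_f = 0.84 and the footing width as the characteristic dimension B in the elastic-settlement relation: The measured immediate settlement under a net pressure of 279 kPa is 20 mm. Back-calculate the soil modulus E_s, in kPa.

S_e = q·B·(1−ν²)/E_s · I_f  ⇒  E_s = q·B·(1−ν²)·I_f / S_e.
E_s = 279 × 2.2 × 0.96 × 0.84 / 0.02 = 24750 kPa

E_s ≈ 24700 kPa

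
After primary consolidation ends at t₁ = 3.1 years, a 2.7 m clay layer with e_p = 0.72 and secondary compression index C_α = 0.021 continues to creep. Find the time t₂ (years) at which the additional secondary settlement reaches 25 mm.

t₂ ≈ 17.8 years

S_s = C_α·H/(1+e_p)·log₁₀(t₂/t₁) ⇒ log₁₀(t₂/t₁) = S_s·(1+e_p)/(C_α·H).
log₁₀(t₂/t₁) = 0.025 × (1+0.72) / (0.021×2.7) = 0.7584
t₂ = t₁ × 10^0.7584 = 3.1 × 5.733 = 17.77 years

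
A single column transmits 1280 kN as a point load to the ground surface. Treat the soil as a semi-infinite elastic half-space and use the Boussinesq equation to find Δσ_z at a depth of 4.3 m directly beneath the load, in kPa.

Δσ_z ≈ 33.1 kPa

Boussinesq vertical stress below a point load on an elastic half-space:
Δσ_z = 3P/(2πz²) · [1 + (r/z)²]^(−5/2)
r/z = 0/4.3 = 0; [1+(r/z)²]^(−5/2) = 1.
Δσ_z = 3×1280/(2π×4.3²) × 1 = 33.053 × 1 = 33.05 kPa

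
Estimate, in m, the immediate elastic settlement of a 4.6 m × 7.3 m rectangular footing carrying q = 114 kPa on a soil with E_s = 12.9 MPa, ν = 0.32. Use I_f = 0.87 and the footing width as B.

Immediate (elastic) settlement: S_e = q·B·(1−ν²)/E_s · I_f.
E_s = 12.9 MPa = 12900 kPa.
S_e = 114 × 4.6 × (1 − 0.32²) / 12900 × 0.87
    = 114 × 4.6 × 0.8976 / 12900 × 0.87
    = 0.03174 m

S_e ≈ 0.0317 m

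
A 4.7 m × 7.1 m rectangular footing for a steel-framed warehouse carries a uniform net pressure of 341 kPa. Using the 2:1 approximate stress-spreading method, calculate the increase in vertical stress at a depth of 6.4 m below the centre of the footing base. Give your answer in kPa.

By the 2:1 method the load spreads at 1 horizontal : 2 vertical, so at depth z the loaded area has grown by z in each plan dimension:
Δσ = qBL/((B+z)(L+z)) = 341×4.7×7.1/((4.7+6.4)(7.1+6.4)) = 75.937 kPa

Δσ_z ≈ 75.9 kPa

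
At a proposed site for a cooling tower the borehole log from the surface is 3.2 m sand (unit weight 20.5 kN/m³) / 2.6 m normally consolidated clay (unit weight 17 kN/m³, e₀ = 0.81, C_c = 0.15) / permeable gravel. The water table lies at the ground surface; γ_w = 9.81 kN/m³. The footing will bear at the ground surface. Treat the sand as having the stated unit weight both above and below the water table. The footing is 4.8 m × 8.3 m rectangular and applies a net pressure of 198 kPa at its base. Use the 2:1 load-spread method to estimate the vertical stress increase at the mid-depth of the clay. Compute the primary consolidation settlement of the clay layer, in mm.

Mid-depth of clay below the ground surface: z = 3.2 + 2.6/2 = 4.5 m.
Total vertical stress at mid-clay: σ_v = 20.5×3.2 + 17×1.3 = 87.7 kPa.
Pore pressure: u = 9.81×(4.5 − 0) = 44.145 kPa.
Initial effective stress: σ'_0 = σ_v − u = 87.7 − 44.145 = 43.555 kPa.
Stress increase at mid-clay by the 2:1 spreading method:
Δσ = qBL/((B+z)(L+z)) = 198×4.8×8.3/((4.8+4.5)(8.3+4.5)) = 66.266 kPa
Final effective stress: σ'_f = σ'_0 + Δσ = 43.555 + 66.266 = 109.82 kPa.
Normally consolidated clay, so the full stress increment lies on the virgin compression line:
S_c = C_c·H/(1+e₀)·log₁₀(σ'_f/σ'_0) = 0.15×2.6/(1+0.81)×log₁₀(109.82/43.555)
    = 0.21547 × 0.40164 = 0.08654 m

S_c ≈ 86.5 mm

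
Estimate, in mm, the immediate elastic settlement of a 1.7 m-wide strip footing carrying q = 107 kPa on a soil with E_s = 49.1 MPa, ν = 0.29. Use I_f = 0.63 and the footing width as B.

Immediate (elastic) settlement: S_e = q·B·(1−ν²)/E_s · I_f.
E_s = 49.1 MPa = 49100 kPa.
S_e = 107 × 1.7 × (1 − 0.29²) / 49100 × 0.63
    = 107 × 1.7 × 0.9159 / 49100 × 0.63
    = 0.002138 m = 2.138 mm

S_e ≈ 2.14 mm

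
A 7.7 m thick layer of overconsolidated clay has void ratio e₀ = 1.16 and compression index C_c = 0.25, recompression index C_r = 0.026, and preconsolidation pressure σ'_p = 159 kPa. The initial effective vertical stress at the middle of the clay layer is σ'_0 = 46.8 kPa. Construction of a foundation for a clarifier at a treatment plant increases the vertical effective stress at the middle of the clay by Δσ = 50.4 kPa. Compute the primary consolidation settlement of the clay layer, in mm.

S_c ≈ 29.4 mm

Final effective stress: σ'_f = 46.8 + 50.4 = 97.2 kPa.
σ'_f = 97.2 ≤ σ'_p = 159 kPa, so the clay remains overconsolidated and only the recompression index applies:
S_c = C_r·H/(1+e₀)·log₁₀(σ'_f/σ'_0) = 0.026×7.7/2.16×log₁₀(97.2/46.8)
    = 0.092685 × 0.31742 = 0.02942 m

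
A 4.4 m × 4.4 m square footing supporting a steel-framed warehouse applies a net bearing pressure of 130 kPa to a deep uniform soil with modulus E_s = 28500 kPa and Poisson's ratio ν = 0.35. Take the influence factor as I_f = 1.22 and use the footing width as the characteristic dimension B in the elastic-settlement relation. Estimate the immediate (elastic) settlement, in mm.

Immediate (elastic) settlement: S_e = q·B·(1−ν²)/E_s · I_f.
S_e = 130 × 4.4 × (1 − 0.35²) / 28500 × 1.22
    = 130 × 4.4 × 0.8775 / 28500 × 1.22
    = 0.02149 m = 21.49 mm

S_e ≈ 21.5 mm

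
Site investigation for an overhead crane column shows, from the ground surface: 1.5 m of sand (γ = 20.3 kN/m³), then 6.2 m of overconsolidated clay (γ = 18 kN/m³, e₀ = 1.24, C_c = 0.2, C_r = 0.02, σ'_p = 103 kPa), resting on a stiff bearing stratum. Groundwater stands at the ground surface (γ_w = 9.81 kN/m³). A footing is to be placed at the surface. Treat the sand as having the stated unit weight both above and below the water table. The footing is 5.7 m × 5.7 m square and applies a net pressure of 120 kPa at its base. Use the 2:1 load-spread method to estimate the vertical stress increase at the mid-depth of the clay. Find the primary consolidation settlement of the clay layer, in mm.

S_c ≈ 15.4 mm

Mid-depth of clay below the ground surface: z = 1.5 + 6.2/2 = 4.6 m.
Total vertical stress at mid-clay: σ_v = 20.3×1.5 + 18×3.1 = 86.25 kPa.
Pore pressure: u = 9.81×(4.6 − 0) = 45.126 kPa.
Initial effective stress: σ'_0 = σ_v − u = 86.25 − 45.126 = 41.124 kPa.
Stress increase at mid-clay by the 2:1 spreading method:
Δσ = qBL/((B+z)(L+z)) = 120×5.7×5.7/((5.7+4.6)(5.7+4.6)) = 36.75 kPa
Final effective stress: σ'_f = 41.124 + 36.75 = 77.874 kPa.
σ'_f = 77.874 ≤ σ'_p = 103 kPa, so the clay remains overconsolidated and only the recompression index applies:
S_c = C_r·H/(1+e₀)·log₁₀(σ'_f/σ'_0) = 0.02×6.2/2.24×log₁₀(77.874/41.124)
    = 0.055358 × 0.2773 = 0.01535 m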